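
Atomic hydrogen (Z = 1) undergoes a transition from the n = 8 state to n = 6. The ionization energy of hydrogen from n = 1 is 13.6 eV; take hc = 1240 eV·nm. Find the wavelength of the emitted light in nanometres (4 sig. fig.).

7503 nm

ΔE = 13.60 × (1/6² − 1/8²) = 13.60 × 0.01215 = 0.1653 eV.
λ = hc/ΔE = 1240 / 0.1653 = 7503 nm.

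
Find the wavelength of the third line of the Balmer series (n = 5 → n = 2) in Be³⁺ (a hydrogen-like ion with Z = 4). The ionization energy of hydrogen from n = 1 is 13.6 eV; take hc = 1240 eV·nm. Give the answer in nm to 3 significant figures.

27.1 nm

The Balmer series terminates on n_f = 2; the third line has n_i = 2+3 = 5.
ΔE = 217.6 × (1/2² − 1/5²) = 45.70 eV.
λ = 1240 / 45.70 = 27.1 nm.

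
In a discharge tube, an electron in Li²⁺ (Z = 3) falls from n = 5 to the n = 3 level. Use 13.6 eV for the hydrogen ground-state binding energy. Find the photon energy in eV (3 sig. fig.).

The Bohr energies scale as Z², so for Z = 3: E_n = −122.4/n² eV.
E_5 = −122.4/25 = −4.896 eV and E_3 = −122.4/9 = −13.60 eV.
The photon energy is |E_5 − E_3| = 8.70 eV.

8.70 eV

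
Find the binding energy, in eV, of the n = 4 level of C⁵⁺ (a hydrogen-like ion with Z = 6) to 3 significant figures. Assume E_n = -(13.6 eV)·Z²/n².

30.6 eV

E_n = −13.6 Z²/n² = −489.6/n² eV for Z = 6.
E_4 = −489.6/16 = −30.6 eV, so ionization (to E = 0) requires 30.6 eV.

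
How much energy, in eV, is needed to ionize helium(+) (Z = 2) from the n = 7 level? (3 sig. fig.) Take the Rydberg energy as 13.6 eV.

E_n = −13.6 Z²/n² = −54.40/n² eV for Z = 2.
E_7 = −54.40/49 = −1.11 eV, so ionization (to E = 0) requires 1.11 eV.

1.11 eV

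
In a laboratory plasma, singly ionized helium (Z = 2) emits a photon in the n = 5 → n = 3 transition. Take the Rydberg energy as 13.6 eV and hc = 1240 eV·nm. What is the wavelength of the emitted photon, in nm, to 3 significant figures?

321 nm

For Z = 2 the level energies scale as Z², so the effective Rydberg energy is 13.6 × 4 = 54.40 eV.
ΔE = 54.40 × (1/3² − 1/5²) = 54.40 × 0.07111 = 3.868 eV.
λ = hc/ΔE = 1240 / 3.868 = 321 nm.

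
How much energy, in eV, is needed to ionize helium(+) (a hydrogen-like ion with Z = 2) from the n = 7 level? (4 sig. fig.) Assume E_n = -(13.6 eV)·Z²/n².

E_n = −13.6 Z²/n² = −54.40/n² eV for Z = 2.
E_7 = −54.40/49 = −1.110 eV, so ionization (to E = 0) requires 1.110 eV.

1.110 eV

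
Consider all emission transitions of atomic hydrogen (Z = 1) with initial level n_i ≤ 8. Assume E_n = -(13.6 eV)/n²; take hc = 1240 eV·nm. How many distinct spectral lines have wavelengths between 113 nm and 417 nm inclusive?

4

Enumerate all n_i → n_f pairs with 1 ≤ n_f < n_i ≤ 8 and compute λ = 1240 / [13.6·1·(1/n_f² − 1/n_i²)].
Lines falling in [113, 417] nm: 2→1 (121.6 nm), 8→2 (389.0 nm), 7→2 (397.1 nm), 6→2 (410.3 nm).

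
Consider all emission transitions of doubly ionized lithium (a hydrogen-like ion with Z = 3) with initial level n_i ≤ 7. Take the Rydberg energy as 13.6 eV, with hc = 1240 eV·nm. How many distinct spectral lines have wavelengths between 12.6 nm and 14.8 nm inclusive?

1

Enumerate all n_i → n_f pairs with 1 ≤ n_f < n_i ≤ 7 and compute λ = 1240 / [13.6·9·(1/n_f² − 1/n_i²)].
Lines falling in [12.6, 14.8] nm: 2→1 (13.51 nm).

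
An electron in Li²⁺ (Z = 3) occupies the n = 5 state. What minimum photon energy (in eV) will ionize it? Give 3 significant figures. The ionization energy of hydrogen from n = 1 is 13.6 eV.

E_n = −13.6 Z²/n² = −122.4/n² eV for Z = 3.
E_5 = −122.4/25 = −4.90 eV, so ionization (to E = 0) requires 4.90 eV.

4.90 eV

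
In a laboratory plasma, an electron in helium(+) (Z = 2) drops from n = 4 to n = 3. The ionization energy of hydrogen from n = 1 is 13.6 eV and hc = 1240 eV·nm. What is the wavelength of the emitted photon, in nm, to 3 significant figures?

469 nm

For Z = 2 the level energies scale as Z², so the effective Rydberg energy is 13.6 × 4 = 54.40 eV.
ΔE = 54.40 × (1/3² − 1/4²) = 54.40 × 0.04861 = 2.644 eV.
λ = hc/ΔE = 1240 / 2.644 = 469 nm.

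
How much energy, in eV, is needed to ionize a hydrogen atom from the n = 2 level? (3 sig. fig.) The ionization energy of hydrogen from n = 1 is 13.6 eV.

E_2 = −13.60/4 = −3.40 eV, so ionization (to E = 0) requires 3.40 eV.

3.40 eV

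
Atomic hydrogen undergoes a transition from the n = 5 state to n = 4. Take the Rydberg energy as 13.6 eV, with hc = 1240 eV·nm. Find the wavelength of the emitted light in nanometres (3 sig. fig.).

4050 nm

ΔE = 13.60 × (1/4² − 1/5²) = 13.60 × 0.02250 = 0.3060 eV.
λ = hc/ΔE = 1240 / 0.3060 = 4050 nm.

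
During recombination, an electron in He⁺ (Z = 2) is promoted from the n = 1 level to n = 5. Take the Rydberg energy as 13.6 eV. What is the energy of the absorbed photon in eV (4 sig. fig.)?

The Bohr energies scale as Z², so for Z = 2: E_n = −54.40/n² eV.
E_5 = −54.40/25 = −2.176 eV and E_1 = −54.40/1 = −54.40 eV.
The photon energy is |E_5 − E_1| = 52.22 eV.

52.22 eV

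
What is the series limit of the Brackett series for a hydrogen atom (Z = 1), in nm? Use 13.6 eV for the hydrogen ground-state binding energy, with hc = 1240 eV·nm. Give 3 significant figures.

The Brackett series has lower level n_f = 4; the series limit corresponds to n_i → ∞.
ΔE_max = 13.6 × 1 / 4² = 0.8500 eV.
λ_min = 1240 / 0.8500 = 1460 nm.

1460 nm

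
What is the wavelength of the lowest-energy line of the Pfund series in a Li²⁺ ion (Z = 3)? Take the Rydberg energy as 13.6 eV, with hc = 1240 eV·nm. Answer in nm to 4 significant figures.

The Pfund series terminates on n_f = 5; the first line has n_i = 5+1 = 6.
ΔE = 122.4 × (1/5² − 1/6²) = 1.496 eV.
λ = 1240 / 1.496 = 828.9 nm.

828.9 nm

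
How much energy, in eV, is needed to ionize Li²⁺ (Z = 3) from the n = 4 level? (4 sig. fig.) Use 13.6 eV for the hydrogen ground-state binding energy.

E_n = −13.6 Z²/n² = −122.4/n² eV for Z = 3.
E_4 = −122.4/16 = −7.650 eV, so ionization (to E = 0) requires 7.650 eV.

7.650 eV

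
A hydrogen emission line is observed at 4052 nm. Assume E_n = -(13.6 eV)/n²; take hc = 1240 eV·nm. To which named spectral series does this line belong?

ΔE = 1240/4052 = 0.3060 eV.
This matches 13.6 × (1/4² − 1/5²), so n_f = 4: the Brackett series.

Brackett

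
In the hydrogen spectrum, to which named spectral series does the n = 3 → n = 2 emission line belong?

The series is set by the lower level: n_f = 2 is the Balmer series.

Balmer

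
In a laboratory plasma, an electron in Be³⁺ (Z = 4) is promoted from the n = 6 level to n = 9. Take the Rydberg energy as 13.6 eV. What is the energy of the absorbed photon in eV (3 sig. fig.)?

3.36 eV

The Bohr energies scale as Z², so for Z = 4: E_n = −217.6/n² eV.
E_9 = −217.6/81 = −2.686 eV and E_6 = −217.6/36 = −6.044 eV.
The photon energy is |E_9 − E_6| = 3.36 eV.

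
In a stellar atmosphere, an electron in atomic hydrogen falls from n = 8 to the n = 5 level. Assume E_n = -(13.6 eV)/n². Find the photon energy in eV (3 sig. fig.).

E_8 = −13.60/64 = −0.2125 eV and E_5 = −13.60/25 = −0.5440 eV.
The photon energy is |E_8 − E_5| = 0.332 eV.

0.332 eV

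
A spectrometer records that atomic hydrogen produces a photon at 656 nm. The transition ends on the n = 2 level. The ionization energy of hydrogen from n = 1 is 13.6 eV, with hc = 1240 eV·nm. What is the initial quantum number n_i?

n_i = 3

The photon energy is ΔE = hc/λ = 1240 / 656 = 1.890 eV.
With Z = 1, ΔE = 13.60 × (1/n_f² − 1/n_i²), so 1/n_f² − 1/n_i² = 0.1390.
With n_f = 2: 1/n_i² = 1/4 − 0.1390 = 0.1110, so n_i ≈ 3.00.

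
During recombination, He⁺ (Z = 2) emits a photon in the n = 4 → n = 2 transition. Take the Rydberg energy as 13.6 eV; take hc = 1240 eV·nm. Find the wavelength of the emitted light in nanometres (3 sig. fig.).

122 nm

For Z = 2 the level energies scale as Z², so the effective Rydberg energy is 13.6 × 4 = 54.40 eV.
ΔE = 54.40 × (1/2² − 1/4²) = 54.40 × 0.1875 = 10.20 eV.
λ = hc/ΔE = 1240 / 10.20 = 122 nm.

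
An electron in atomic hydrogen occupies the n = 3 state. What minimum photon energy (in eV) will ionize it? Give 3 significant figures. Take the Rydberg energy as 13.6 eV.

E_3 = −13.60/9 = −1.51 eV, so ionization (to E = 0) requires 1.51 eV.

1.51 eV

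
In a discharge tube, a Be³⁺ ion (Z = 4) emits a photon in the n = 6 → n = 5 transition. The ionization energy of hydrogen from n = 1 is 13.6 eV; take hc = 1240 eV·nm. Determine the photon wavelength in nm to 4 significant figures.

For Z = 4 the level energies scale as Z², so the effective Rydberg energy is 13.6 × 16 = 217.6 eV.
ΔE = 217.6 × (1/5² − 1/6²) = 217.6 × 0.01222 = 2.660 eV.
λ = hc/ΔE = 1240 / 2.660 = 466.2 nm.

466.2 nm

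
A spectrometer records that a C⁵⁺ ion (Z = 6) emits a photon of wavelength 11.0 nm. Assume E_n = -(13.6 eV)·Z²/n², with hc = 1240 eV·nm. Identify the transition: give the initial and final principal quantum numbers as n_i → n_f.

n_i = 7, n_f = 2

The photon energy is ΔE = hc/λ = 1240 / 11.0 = 112.7 eV.
With Z = 6, ΔE = 489.6 × (1/n_f² − 1/n_i²), so 1/n_f² − 1/n_i² = 0.2302.
Trying n_f = 2 gives 1/n_i² = 0.01976, i.e. n_i ≈ 7; this pair matches.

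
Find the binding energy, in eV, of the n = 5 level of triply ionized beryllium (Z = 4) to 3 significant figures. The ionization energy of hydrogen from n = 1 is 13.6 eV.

E_n = −13.6 Z²/n² = −217.6/n² eV for Z = 4.
E_5 = −217.6/25 = −8.70 eV, so ionization (to E = 0) requires 8.70 eV.

8.70 eV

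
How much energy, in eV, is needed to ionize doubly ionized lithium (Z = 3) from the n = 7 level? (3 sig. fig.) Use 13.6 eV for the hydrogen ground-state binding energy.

E_n = −13.6 Z²/n² = −122.4/n² eV for Z = 3.
E_7 = −122.4/49 = −2.50 eV, so ionization (to E = 0) requires 2.50 eV.

2.50 eV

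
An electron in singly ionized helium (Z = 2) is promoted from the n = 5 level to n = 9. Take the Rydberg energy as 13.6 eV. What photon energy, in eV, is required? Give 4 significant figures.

The Bohr energies scale as Z², so for Z = 2: E_n = −54.40/n² eV.
E_9 = −54.40/81 = −0.6716 eV and E_5 = −54.40/25 = −2.176 eV.
The photon energy is |E_9 − E_5| = 1.504 eV.

1.504 eV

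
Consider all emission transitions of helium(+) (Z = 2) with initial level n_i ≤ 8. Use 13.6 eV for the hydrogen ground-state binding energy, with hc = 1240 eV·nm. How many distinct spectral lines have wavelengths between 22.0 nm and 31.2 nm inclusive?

7

Enumerate all n_i → n_f pairs with 1 ≤ n_f < n_i ≤ 8 and compute λ = 1240 / [13.6·4·(1/n_f² − 1/n_i²)].
Lines falling in [22.0, 31.2] nm: 8→1 (23.16 nm), 7→1 (23.27 nm), 6→1 (23.45 nm), 5→1 (23.74 nm), 4→1 (24.31 nm), 3→1 (25.64 nm), 2→1 (30.39 nm).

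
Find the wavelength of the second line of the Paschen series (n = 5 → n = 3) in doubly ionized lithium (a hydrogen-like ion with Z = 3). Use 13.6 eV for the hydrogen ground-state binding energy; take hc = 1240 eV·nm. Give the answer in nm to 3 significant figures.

The Paschen series terminates on n_f = 3; the second line has n_i = 3+2 = 5.
ΔE = 122.4 × (1/3² − 1/5²) = 8.704 eV.
λ = 1240 / 8.704 = 142 nm.

142 nm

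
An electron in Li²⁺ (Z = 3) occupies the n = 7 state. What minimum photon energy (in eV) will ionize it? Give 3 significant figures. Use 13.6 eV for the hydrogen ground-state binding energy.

2.50 eV

E_n = −13.6 Z²/n² = −122.4/n² eV for Z = 3.
E_7 = −122.4/49 = −2.50 eV, so ionization (to E = 0) requires 2.50 eV.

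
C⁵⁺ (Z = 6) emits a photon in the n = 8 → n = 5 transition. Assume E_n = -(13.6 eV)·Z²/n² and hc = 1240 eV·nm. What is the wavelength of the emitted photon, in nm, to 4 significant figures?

103.9 nm

For Z = 6 the level energies scale as Z², so the effective Rydberg energy is 13.6 × 36 = 489.6 eV.
ΔE = 489.6 × (1/5² − 1/8²) = 489.6 × 0.02438 = 11.93 eV.
λ = hc/ΔE = 1240 / 11.93 = 103.9 nm.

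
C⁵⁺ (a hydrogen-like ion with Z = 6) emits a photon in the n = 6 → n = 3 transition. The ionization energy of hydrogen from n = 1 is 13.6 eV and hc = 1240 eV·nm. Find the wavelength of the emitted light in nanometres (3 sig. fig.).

30.4 nm

For Z = 6 the level energies scale as Z², so the effective Rydberg energy is 13.6 × 36 = 489.6 eV.
ΔE = 489.6 × (1/3² − 1/6²) = 489.6 × 0.08333 = 40.80 eV.
λ = hc/ΔE = 1240 / 40.80 = 30.4 nm.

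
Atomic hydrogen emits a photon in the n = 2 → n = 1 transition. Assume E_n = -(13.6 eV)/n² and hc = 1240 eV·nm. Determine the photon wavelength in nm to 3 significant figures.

122 nm

ΔE = 13.60 × (1/1² − 1/2²) = 13.60 × 0.7500 = 10.20 eV.
λ = hc/ΔE = 1240 / 10.20 = 122 nm.
This line belongs to the Lyman series.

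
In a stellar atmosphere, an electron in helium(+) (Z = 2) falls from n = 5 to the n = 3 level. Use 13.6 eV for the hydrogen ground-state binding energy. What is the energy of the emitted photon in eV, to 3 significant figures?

3.87 eV

The Bohr energies scale as Z², so for Z = 2: E_n = −54.40/n² eV.
E_5 = −54.40/25 = −2.176 eV and E_3 = −54.40/9 = −6.044 eV.
The photon energy is |E_5 − E_3| = 3.87 eV.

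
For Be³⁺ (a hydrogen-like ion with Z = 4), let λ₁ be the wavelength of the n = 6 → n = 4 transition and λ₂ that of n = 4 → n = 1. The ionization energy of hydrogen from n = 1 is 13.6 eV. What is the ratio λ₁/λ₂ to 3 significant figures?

λ ∝ 1/ΔE ∝ 1/(1/n_f² − 1/n_i²), and the Z² and hc factors cancel in the ratio.
λ₁/λ₂ = (1/1² − 1/4²)/(1/4² − 1/6²) = 0.9375/0.03472 = 27.0.

27.0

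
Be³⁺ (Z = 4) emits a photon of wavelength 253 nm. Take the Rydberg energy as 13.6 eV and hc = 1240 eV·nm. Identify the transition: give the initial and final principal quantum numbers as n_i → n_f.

The photon energy is ΔE = hc/λ = 1240 / 253 = 4.901 eV.
With Z = 4, ΔE = 217.6 × (1/n_f² − 1/n_i²), so 1/n_f² − 1/n_i² = 0.02252.
Trying n_f = 4 gives 1/n_i² = 0.03998, i.e. n_i ≈ 5; this pair matches.

n_i = 5, n_f = 4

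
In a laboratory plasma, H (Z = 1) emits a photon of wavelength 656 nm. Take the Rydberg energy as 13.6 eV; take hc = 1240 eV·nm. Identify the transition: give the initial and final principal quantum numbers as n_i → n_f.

n_i = 3, n_f = 2

The photon energy is ΔE = hc/λ = 1240 / 656 = 1.890 eV.
With Z = 1, ΔE = 13.60 × (1/n_f² − 1/n_i²), so 1/n_f² − 1/n_i² = 0.1390.
Trying n_f = 2 gives 1/n_i² = 0.1110, i.e. n_i ≈ 3; this pair matches.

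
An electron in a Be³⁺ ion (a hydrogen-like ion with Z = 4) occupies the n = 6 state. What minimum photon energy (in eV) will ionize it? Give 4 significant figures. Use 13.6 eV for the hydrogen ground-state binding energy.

E_n = −13.6 Z²/n² = −217.6/n² eV for Z = 4.
E_6 = −217.6/36 = −6.044 eV, so ionization (to E = 0) requires 6.044 eV.

6.044 eV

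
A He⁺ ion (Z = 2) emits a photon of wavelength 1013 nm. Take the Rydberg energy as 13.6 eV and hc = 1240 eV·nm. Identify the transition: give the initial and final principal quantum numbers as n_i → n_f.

The photon energy is ΔE = hc/λ = 1240 / 1013 = 1.224 eV.
With Z = 2, ΔE = 54.40 × (1/n_f² − 1/n_i²), so 1/n_f² − 1/n_i² = 0.02250.
Trying n_f = 4 gives 1/n_i² = 0.04000, i.e. n_i ≈ 5; this pair matches.

n_i = 5, n_f = 4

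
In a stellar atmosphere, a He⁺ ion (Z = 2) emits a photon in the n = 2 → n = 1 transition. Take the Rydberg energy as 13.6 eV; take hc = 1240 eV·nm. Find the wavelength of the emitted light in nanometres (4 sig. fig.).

For Z = 2 the level energies scale as Z², so the effective Rydberg energy is 13.6 × 4 = 54.40 eV.
ΔE = 54.40 × (1/1² − 1/2²) = 54.40 × 0.7500 = 40.80 eV.
λ = hc/ΔE = 1240 / 40.80 = 30.39 nm.

30.39 nm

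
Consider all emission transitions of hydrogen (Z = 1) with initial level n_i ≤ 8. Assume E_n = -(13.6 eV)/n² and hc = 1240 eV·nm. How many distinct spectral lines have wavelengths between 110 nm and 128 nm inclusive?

Enumerate all n_i → n_f pairs with 1 ≤ n_f < n_i ≤ 8 and compute λ = 1240 / [13.6·1·(1/n_f² − 1/n_i²)].
Lines falling in [110, 128] nm: 2→1 (121.6 nm).

1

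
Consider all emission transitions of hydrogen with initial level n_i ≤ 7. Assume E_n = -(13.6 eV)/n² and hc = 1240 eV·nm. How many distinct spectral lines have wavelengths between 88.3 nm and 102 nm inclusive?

4

Enumerate all n_i → n_f pairs with 1 ≤ n_f < n_i ≤ 7 and compute λ = 1240 / [13.6·1·(1/n_f² − 1/n_i²)].
Lines falling in [88.3, 102] nm: 7→1 (93.08 nm), 6→1 (93.78 nm), 5→1 (94.98 nm), 4→1 (97.25 nm).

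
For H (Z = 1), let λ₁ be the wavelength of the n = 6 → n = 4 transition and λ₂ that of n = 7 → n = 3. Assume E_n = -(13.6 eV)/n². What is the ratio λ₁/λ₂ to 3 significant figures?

2.61

λ ∝ 1/ΔE ∝ 1/(1/n_f² − 1/n_i²), and the Z² and hc factors cancel in the ratio.
λ₁/λ₂ = (1/3² − 1/7²)/(1/4² − 1/6²) = 0.09070/0.03472 = 2.61.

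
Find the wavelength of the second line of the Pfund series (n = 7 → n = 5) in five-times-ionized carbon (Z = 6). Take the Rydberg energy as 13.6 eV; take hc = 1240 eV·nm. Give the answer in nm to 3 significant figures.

The Pfund series terminates on n_f = 5; the second line has n_i = 5+2 = 7.
ΔE = 489.6 × (1/5² − 1/7²) = 9.592 eV.
λ = 1240 / 9.592 = 129 nm.

129 nm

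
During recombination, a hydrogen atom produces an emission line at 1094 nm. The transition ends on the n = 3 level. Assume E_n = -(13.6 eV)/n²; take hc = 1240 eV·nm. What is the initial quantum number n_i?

n_i = 6

The photon energy is ΔE = hc/λ = 1240 / 1094 = 1.133 eV.
With Z = 1, ΔE = 13.60 × (1/n_f² − 1/n_i²), so 1/n_f² − 1/n_i² = 0.08334.
With n_f = 3: 1/n_i² = 1/9 − 0.08334 = 0.02777, so n_i ≈ 6.00.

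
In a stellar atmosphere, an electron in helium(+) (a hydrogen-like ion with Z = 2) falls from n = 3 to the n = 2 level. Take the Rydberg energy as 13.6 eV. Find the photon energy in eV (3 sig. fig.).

7.56 eV

The Bohr energies scale as Z², so for Z = 2: E_n = −54.40/n² eV.
E_3 = −54.40/9 = −6.044 eV and E_2 = −54.40/4 = −13.60 eV.
The photon energy is |E_3 − E_2| = 7.56 eV.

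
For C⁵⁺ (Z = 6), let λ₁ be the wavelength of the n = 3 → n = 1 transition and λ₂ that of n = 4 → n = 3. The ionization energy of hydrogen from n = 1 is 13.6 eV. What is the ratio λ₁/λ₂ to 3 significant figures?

λ ∝ 1/ΔE ∝ 1/(1/n_f² − 1/n_i²), and the Z² and hc factors cancel in the ratio.
λ₁/λ₂ = (1/3² − 1/4²)/(1/1² − 1/3²) = 0.04861/0.8889 = 0.0547.

0.0547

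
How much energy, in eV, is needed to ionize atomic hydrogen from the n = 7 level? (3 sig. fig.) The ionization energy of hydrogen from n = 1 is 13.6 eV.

E_7 = −13.60/49 = −0.278 eV, so ionization (to E = 0) requires 0.278 eV.

0.278 eV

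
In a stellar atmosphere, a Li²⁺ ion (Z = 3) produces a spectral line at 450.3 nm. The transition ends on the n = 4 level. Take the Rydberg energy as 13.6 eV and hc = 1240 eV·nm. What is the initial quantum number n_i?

The photon energy is ΔE = hc/λ = 1240 / 450.3 = 2.754 eV.
With Z = 3, ΔE = 122.4 × (1/n_f² − 1/n_i²), so 1/n_f² − 1/n_i² = 0.02250.
With n_f = 4: 1/n_i² = 1/16 − 0.02250 = 0.04000, so n_i ≈ 5.00.

n_i = 5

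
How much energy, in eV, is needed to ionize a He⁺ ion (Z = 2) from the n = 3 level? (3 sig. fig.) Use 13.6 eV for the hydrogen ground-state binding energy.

E_n = −13.6 Z²/n² = −54.40/n² eV for Z = 2.
E_3 = −54.40/9 = −6.04 eV, so ionization (to E = 0) requires 6.04 eV.

6.04 eV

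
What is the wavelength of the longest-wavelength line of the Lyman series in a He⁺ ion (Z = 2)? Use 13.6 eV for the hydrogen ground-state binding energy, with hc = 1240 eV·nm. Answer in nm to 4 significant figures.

30.39 nm

The Lyman series terminates on n_f = 1; the first line has n_i = 1+1 = 2.
ΔE = 54.40 × (1/1² − 1/2²) = 40.80 eV.
λ = 1240 / 40.80 = 30.39 nm.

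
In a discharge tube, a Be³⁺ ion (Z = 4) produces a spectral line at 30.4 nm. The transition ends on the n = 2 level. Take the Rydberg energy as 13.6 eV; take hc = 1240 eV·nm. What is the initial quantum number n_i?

The photon energy is ΔE = hc/λ = 1240 / 30.4 = 40.79 eV.
With Z = 4, ΔE = 217.6 × (1/n_f² − 1/n_i²), so 1/n_f² − 1/n_i² = 0.1875.
With n_f = 2: 1/n_i² = 1/4 − 0.1875 = 0.06255, so n_i ≈ 4.00.

n_i = 4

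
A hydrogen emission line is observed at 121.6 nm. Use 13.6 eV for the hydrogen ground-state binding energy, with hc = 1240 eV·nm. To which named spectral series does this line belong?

Lyman

ΔE = 1240/121.6 = 10.20 eV.
This matches 13.6 × (1/1² − 1/2²), so n_f = 1: the Lyman series.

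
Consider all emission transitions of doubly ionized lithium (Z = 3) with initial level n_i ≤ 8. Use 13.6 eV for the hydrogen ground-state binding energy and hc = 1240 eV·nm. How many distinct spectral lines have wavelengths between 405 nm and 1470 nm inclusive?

Enumerate all n_i → n_f pairs with 1 ≤ n_f < n_i ≤ 8 and compute λ = 1240 / [13.6·9·(1/n_f² − 1/n_i²)].
Lines falling in [405, 1470] nm: 8→5 (415.6 nm), 5→4 (450.3 nm), 7→5 (517.1 nm), 6→5 (828.9 nm), 8→6 (833.6 nm), 7→6 (1375 nm).

6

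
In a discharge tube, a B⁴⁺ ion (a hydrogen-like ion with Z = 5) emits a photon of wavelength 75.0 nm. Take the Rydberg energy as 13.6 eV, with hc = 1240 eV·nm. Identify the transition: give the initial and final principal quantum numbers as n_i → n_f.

The photon energy is ΔE = hc/λ = 1240 / 75.0 = 16.53 eV.
With Z = 5, ΔE = 340.0 × (1/n_f² − 1/n_i²), so 1/n_f² − 1/n_i² = 0.04863.
Trying n_f = 3 gives 1/n_i² = 0.06248, i.e. n_i ≈ 4; this pair matches.

n_i = 4, n_f = 3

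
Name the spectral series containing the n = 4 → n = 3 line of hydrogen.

Paschen

The series is set by the lower level: n_f = 3 is the Paschen series.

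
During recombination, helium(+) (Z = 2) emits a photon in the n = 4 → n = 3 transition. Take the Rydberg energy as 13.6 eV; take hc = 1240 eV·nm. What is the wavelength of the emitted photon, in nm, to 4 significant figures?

For Z = 2 the level energies scale as Z², so the effective Rydberg energy is 13.6 × 4 = 54.40 eV.
ΔE = 54.40 × (1/3² − 1/4²) = 54.40 × 0.04861 = 2.644 eV.
λ = hc/ΔE = 1240 / 2.644 = 468.9 nm.

468.9 nm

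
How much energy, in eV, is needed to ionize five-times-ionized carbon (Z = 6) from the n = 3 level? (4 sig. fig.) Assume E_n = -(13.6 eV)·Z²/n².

E_n = −13.6 Z²/n² = −489.6/n² eV for Z = 6.
E_3 = −489.6/9 = −54.40 eV, so ionization (to E = 0) requires 54.40 eV.

54.40 eV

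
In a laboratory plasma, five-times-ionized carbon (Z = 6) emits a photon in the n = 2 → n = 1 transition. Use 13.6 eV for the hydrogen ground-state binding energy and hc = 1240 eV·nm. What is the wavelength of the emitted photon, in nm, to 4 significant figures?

For Z = 6 the level energies scale as Z², so the effective Rydberg energy is 13.6 × 36 = 489.6 eV.
ΔE = 489.6 × (1/1² − 1/2²) = 489.6 × 0.7500 = 367.2 eV.
λ = hc/ΔE = 1240 / 367.2 = 3.377 nm.

3.377 nm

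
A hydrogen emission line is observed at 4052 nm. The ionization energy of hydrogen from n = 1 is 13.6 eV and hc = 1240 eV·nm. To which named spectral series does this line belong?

ΔE = 1240/4052 = 0.3060 eV.
This matches 13.6 × (1/4² − 1/5²), so n_f = 4: the Brackett series.

Brackett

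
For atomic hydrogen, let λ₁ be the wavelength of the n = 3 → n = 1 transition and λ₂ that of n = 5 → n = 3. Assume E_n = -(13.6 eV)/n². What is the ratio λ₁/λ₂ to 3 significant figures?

0.0800

λ ∝ 1/ΔE ∝ 1/(1/n_f² − 1/n_i²), and the Z² and hc factors cancel in the ratio.
λ₁/λ₂ = (1/3² − 1/5²)/(1/1² − 1/3²) = 0.07111/0.8889 = 0.0800.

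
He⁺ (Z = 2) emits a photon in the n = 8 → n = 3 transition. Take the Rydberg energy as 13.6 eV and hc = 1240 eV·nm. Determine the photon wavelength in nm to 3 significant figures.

For Z = 2 the level energies scale as Z², so the effective Rydberg energy is 13.6 × 4 = 54.40 eV.
ΔE = 54.40 × (1/3² − 1/8²) = 54.40 × 0.09549 = 5.194 eV.
λ = hc/ΔE = 1240 / 5.194 = 239 nm.

239 nm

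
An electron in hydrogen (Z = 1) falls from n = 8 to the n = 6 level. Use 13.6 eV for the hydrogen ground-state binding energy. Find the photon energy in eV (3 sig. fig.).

0.165 eV

E_8 = −13.60/64 = −0.2125 eV and E_6 = −13.60/36 = −0.3778 eV.
The photon energy is |E_8 − E_6| = 0.165 eV.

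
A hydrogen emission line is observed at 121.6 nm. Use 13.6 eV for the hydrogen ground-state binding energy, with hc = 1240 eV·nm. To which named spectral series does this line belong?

ΔE = 1240/121.6 = 10.20 eV.
This matches 13.6 × (1/1² − 1/2²), so n_f = 1: the Lyman series.

Lyman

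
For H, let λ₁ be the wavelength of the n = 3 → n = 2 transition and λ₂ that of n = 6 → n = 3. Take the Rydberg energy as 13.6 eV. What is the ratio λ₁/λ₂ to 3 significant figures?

λ ∝ 1/ΔE ∝ 1/(1/n_f² − 1/n_i²), and the Z² and hc factors cancel in the ratio.
λ₁/λ₂ = (1/3² − 1/6²)/(1/2² − 1/3²) = 0.08333/0.1389 = 0.600.

0.600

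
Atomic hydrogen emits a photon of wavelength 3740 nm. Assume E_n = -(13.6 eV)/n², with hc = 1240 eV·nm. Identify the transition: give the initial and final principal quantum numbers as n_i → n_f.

The photon energy is ΔE = hc/λ = 1240 / 3740 = 0.3316 eV.
With Z = 1, ΔE = 13.60 × (1/n_f² − 1/n_i²), so 1/n_f² − 1/n_i² = 0.02438.
Trying n_f = 5 gives 1/n_i² = 0.01562, i.e. n_i ≈ 8; this pair matches.

n_i = 8, n_f = 5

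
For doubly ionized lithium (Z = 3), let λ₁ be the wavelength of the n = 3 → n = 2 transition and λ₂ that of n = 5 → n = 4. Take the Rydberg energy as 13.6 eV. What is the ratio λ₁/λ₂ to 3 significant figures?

λ ∝ 1/ΔE ∝ 1/(1/n_f² − 1/n_i²), and the Z² and hc factors cancel in the ratio.
λ₁/λ₂ = (1/4² − 1/5²)/(1/2² − 1/3²) = 0.02250/0.1389 = 0.162.

0.162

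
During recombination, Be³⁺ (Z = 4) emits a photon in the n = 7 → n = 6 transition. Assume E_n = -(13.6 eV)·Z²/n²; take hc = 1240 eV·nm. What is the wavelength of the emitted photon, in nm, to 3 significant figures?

773 nm

For Z = 4 the level energies scale as Z², so the effective Rydberg energy is 13.6 × 16 = 217.6 eV.
ΔE = 217.6 × (1/6² − 1/7²) = 217.6 × 0.007370 = 1.604 eV.
λ = hc/ΔE = 1240 / 1.604 = 773 nm.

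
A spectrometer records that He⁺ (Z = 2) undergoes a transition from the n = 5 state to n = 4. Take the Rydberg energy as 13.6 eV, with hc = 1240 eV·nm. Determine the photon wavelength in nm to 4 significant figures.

For Z = 2 the level energies scale as Z², so the effective Rydberg energy is 13.6 × 4 = 54.40 eV.
ΔE = 54.40 × (1/4² − 1/5²) = 54.40 × 0.02250 = 1.224 eV.
λ = hc/ΔE = 1240 / 1.224 = 1013 nm.

1013 nm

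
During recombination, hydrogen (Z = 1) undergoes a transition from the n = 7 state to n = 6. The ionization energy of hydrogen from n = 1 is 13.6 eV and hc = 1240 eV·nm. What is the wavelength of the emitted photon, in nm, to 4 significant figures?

12370 nm

ΔE = 13.60 × (1/6² − 1/7²) = 13.60 × 0.007370 = 0.1002 eV.
λ = hc/ΔE = 1240 / 0.1002 = 12370 nm.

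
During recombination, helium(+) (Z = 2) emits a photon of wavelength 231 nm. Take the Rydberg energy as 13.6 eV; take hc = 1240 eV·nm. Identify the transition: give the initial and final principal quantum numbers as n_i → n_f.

The photon energy is ΔE = hc/λ = 1240 / 231 = 5.368 eV.
With Z = 2, ΔE = 54.40 × (1/n_f² − 1/n_i²), so 1/n_f² − 1/n_i² = 0.09868.
Trying n_f = 3 gives 1/n_i² = 0.01244, i.e. n_i ≈ 9; this pair matches.

n_i = 9, n_f = 3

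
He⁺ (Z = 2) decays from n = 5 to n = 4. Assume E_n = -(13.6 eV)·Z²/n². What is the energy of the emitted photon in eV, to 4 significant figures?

The Bohr energies scale as Z², so for Z = 2: E_n = −54.40/n² eV.
E_5 = −54.40/25 = −2.176 eV and E_4 = −54.40/16 = −3.400 eV.
The photon energy is |E_5 − E_4| = 1.224 eV.

1.224 eV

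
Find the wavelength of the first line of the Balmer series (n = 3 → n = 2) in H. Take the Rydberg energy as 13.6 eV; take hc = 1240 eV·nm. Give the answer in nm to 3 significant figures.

The Balmer series terminates on n_f = 2; the first line has n_i = 2+1 = 3.
ΔE = 13.60 × (1/2² − 1/3²) = 1.889 eV.
λ = 1240 / 1.889 = 656 nm.

656 nm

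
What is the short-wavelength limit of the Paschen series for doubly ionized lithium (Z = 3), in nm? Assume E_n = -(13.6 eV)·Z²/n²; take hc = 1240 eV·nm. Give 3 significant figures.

91.2 nm

The Paschen series has lower level n_f = 3; the series limit corresponds to n_i → ∞.
ΔE_max = 13.6 × 9 / 3² = 13.60 eV.
λ_min = 1240 / 13.60 = 91.2 nm.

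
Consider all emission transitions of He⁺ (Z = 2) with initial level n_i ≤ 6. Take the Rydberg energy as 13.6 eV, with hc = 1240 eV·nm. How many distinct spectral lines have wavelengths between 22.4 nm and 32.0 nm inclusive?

5

Enumerate all n_i → n_f pairs with 1 ≤ n_f < n_i ≤ 6 and compute λ = 1240 / [13.6·4·(1/n_f² − 1/n_i²)].
Lines falling in [22.4, 32.0] nm: 6→1 (23.45 nm), 5→1 (23.74 nm), 4→1 (24.31 nm), 3→1 (25.64 nm), 2→1 (30.39 nm).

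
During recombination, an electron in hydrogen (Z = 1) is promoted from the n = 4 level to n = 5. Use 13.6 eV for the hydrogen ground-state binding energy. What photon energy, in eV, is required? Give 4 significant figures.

0.3060 eV

E_5 = −13.60/25 = −0.5440 eV and E_4 = −13.60/16 = −0.8500 eV.
The photon energy is |E_5 − E_4| = 0.3060 eV.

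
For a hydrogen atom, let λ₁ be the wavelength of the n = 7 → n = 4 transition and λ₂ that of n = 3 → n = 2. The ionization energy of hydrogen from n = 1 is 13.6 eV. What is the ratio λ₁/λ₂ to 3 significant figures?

3.30

λ ∝ 1/ΔE ∝ 1/(1/n_f² − 1/n_i²), and the Z² and hc factors cancel in the ratio.
λ₁/λ₂ = (1/2² − 1/3²)/(1/4² − 1/7²) = 0.1389/0.04209 = 3.30.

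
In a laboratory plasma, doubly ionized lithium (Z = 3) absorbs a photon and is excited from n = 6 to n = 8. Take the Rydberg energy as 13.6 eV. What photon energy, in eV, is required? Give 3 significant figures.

1.49 eV

The Bohr energies scale as Z², so for Z = 3: E_n = −122.4/n² eV.
E_8 = −122.4/64 = −1.913 eV and E_6 = −122.4/36 = −3.400 eV.
The photon energy is |E_8 − E_6| = 1.49 eV.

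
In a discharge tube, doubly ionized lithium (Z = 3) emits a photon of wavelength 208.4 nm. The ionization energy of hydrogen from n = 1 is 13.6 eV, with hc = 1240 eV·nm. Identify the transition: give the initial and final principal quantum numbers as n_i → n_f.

n_i = 4, n_f = 3

The photon energy is ΔE = hc/λ = 1240 / 208.4 = 5.950 eV.
With Z = 3, ΔE = 122.4 × (1/n_f² − 1/n_i²), so 1/n_f² − 1/n_i² = 0.04861.
Trying n_f = 3 gives 1/n_i² = 0.06250, i.e. n_i ≈ 4; this pair matches.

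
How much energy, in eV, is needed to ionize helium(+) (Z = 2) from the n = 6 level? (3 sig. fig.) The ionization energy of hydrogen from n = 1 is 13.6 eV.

E_n = −13.6 Z²/n² = −54.40/n² eV for Z = 2.
E_6 = −54.40/36 = −1.51 eV, so ionization (to E = 0) requires 1.51 eV.

1.51 eV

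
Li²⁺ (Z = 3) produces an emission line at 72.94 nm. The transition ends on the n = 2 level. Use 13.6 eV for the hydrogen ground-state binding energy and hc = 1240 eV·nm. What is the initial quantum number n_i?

The photon energy is ΔE = hc/λ = 1240 / 72.94 = 17.00 eV.
With Z = 3, ΔE = 122.4 × (1/n_f² − 1/n_i²), so 1/n_f² − 1/n_i² = 0.1389.
With n_f = 2: 1/n_i² = 1/4 − 0.1389 = 0.1111, so n_i ≈ 3.00.

n_i = 3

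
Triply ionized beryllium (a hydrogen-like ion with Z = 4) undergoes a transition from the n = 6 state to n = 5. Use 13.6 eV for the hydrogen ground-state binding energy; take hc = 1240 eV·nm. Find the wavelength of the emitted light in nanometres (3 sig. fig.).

466 nm

For Z = 4 the level energies scale as Z², so the effective Rydberg energy is 13.6 × 16 = 217.6 eV.
ΔE = 217.6 × (1/5² − 1/6²) = 217.6 × 0.01222 = 2.660 eV.
λ = hc/ΔE = 1240 / 2.660 = 466 nm.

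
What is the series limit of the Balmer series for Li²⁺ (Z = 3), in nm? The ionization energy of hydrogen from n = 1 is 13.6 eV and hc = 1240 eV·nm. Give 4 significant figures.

40.52 nm

The Balmer series has lower level n_f = 2; the series limit corresponds to n_i → ∞.
ΔE_max = 13.6 × 9 / 2² = 30.60 eV.
λ_min = 1240 / 30.60 = 40.52 nm.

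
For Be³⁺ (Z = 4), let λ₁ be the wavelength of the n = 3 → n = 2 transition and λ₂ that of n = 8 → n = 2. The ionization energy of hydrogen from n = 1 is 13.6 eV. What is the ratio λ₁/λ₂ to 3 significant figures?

1.69

λ ∝ 1/ΔE ∝ 1/(1/n_f² − 1/n_i²), and the Z² and hc factors cancel in the ratio.
λ₁/λ₂ = (1/2² − 1/8²)/(1/2² − 1/3²) = 0.2344/0.1389 = 1.69.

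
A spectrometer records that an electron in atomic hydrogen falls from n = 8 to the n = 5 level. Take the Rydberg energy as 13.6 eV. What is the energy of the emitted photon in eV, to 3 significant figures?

E_8 = −13.60/64 = −0.2125 eV and E_5 = −13.60/25 = −0.5440 eV.
The photon energy is |E_8 − E_5| = 0.332 eV.

0.332 eV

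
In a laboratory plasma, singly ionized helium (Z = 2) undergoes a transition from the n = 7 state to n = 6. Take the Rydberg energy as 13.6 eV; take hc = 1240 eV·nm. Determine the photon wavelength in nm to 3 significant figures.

3090 nm

For Z = 2 the level energies scale as Z², so the effective Rydberg energy is 13.6 × 4 = 54.40 eV.
ΔE = 54.40 × (1/6² − 1/7²) = 54.40 × 0.007370 = 0.4009 eV.
λ = hc/ΔE = 1240 / 0.4009 = 3090 nm.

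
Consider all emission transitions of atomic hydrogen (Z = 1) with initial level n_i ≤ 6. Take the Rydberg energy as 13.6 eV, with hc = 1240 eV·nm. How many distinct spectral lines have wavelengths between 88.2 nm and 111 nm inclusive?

Enumerate all n_i → n_f pairs with 1 ≤ n_f < n_i ≤ 6 and compute λ = 1240 / [13.6·1·(1/n_f² − 1/n_i²)].
Lines falling in [88.2, 111] nm: 6→1 (93.78 nm), 5→1 (94.98 nm), 4→1 (97.25 nm), 3→1 (102.6 nm).

4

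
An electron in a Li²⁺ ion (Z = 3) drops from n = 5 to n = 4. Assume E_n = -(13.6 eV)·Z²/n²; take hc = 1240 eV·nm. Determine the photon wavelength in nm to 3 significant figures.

450 nm

For Z = 3 the level energies scale as Z², so the effective Rydberg energy is 13.6 × 9 = 122.4 eV.
ΔE = 122.4 × (1/4² − 1/5²) = 122.4 × 0.02250 = 2.754 eV.
λ = hc/ΔE = 1240 / 2.754 = 450 nm.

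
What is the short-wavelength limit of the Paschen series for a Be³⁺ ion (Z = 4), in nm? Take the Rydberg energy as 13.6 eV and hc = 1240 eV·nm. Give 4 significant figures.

51.29 nm

The Paschen series has lower level n_f = 3; the series limit corresponds to n_i → ∞.
ΔE_max = 13.6 × 16 / 3² = 24.18 eV.
λ_min = 1240 / 24.18 = 51.29 nm.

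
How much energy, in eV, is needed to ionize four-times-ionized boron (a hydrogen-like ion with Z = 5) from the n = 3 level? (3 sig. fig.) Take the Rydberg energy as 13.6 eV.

37.8 eV

E_n = −13.6 Z²/n² = −340.0/n² eV for Z = 5.
E_3 = −340.0/9 = −37.8 eV, so ionization (to E = 0) requires 37.8 eV.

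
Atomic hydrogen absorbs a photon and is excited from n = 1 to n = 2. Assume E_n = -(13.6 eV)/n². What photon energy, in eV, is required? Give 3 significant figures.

10.2 eV

E_2 = −13.60/4 = −3.400 eV and E_1 = −13.60/1 = −13.60 eV.
The photon energy is |E_2 − E_1| = 10.2 eV.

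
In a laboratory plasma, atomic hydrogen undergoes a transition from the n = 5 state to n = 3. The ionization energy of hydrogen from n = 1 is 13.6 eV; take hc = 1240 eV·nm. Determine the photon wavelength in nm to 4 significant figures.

ΔE = 13.60 × (1/3² − 1/5²) = 13.60 × 0.07111 = 0.9671 eV.
λ = hc/ΔE = 1240 / 0.9671 = 1282 nm.

1282 nm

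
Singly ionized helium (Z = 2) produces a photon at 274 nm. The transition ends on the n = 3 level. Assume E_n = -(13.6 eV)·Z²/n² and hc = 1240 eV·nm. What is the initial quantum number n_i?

n_i = 6

The photon energy is ΔE = hc/λ = 1240 / 274 = 4.526 eV.
With Z = 2, ΔE = 54.40 × (1/n_f² − 1/n_i²), so 1/n_f² − 1/n_i² = 0.08319.
With n_f = 3: 1/n_i² = 1/9 − 0.08319 = 0.02792, so n_i ≈ 5.98.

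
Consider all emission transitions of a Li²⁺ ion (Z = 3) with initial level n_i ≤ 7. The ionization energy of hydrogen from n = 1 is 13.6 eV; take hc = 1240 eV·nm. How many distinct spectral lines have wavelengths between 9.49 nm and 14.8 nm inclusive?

6

Enumerate all n_i → n_f pairs with 1 ≤ n_f < n_i ≤ 7 and compute λ = 1240 / [13.6·9·(1/n_f² − 1/n_i²)].
Lines falling in [9.49, 14.8] nm: 7→1 (10.34 nm), 6→1 (10.42 nm), 5→1 (10.55 nm), 4→1 (10.81 nm), 3→1 (11.40 nm), 2→1 (13.51 nm).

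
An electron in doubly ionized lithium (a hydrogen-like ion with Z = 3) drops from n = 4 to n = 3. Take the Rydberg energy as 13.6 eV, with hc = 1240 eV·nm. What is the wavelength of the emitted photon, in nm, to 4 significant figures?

208.4 nm

For Z = 3 the level energies scale as Z², so the effective Rydberg energy is 13.6 × 9 = 122.4 eV.
ΔE = 122.4 × (1/3² − 1/4²) = 122.4 × 0.04861 = 5.950 eV.
λ = hc/ΔE = 1240 / 5.950 = 208.4 nm.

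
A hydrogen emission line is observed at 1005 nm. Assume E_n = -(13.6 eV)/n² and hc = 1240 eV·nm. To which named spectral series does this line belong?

ΔE = 1240/1005 = 1.234 eV.
This matches 13.6 × (1/3² − 1/7²), so n_f = 3: the Paschen series.

Paschen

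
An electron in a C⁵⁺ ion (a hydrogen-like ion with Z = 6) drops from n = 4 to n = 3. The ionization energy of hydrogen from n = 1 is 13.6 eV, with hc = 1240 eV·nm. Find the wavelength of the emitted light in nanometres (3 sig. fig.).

52.1 nm

For Z = 6 the level energies scale as Z², so the effective Rydberg energy is 13.6 × 36 = 489.6 eV.
ΔE = 489.6 × (1/3² − 1/4²) = 489.6 × 0.04861 = 23.80 eV.
λ = hc/ΔE = 1240 / 23.80 = 52.1 nm.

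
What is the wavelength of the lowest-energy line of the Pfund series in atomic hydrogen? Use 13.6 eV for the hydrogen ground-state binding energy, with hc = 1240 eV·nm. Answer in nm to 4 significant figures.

7460 nm

The Pfund series terminates on n_f = 5; the first line has n_i = 5+1 = 6.
ΔE = 13.60 × (1/5² − 1/6²) = 0.1662 eV.
λ = 1240 / 0.1662 = 7460 nm.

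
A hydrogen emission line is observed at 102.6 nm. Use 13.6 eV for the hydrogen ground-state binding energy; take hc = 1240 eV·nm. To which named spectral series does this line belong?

Lyman

ΔE = 1240/102.6 = 12.09 eV.
This matches 13.6 × (1/1² − 1/3²), so n_f = 1: the Lyman series.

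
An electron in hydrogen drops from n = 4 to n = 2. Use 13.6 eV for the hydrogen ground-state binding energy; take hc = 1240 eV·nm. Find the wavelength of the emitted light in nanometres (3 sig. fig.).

486 nm

ΔE = 13.60 × (1/2² − 1/4²) = 13.60 × 0.1875 = 2.550 eV.
λ = hc/ΔE = 1240 / 2.550 = 486 nm.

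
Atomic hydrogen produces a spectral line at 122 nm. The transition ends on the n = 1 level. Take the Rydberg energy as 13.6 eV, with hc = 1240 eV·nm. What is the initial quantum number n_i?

The photon energy is ΔE = hc/λ = 1240 / 122 = 10.16 eV.
With Z = 1, ΔE = 13.60 × (1/n_f² − 1/n_i²), so 1/n_f² − 1/n_i² = 0.7473.
With n_f = 1: 1/n_i² = 1/1 − 0.7473 = 0.2527, so n_i ≈ 1.99.

n_i = 2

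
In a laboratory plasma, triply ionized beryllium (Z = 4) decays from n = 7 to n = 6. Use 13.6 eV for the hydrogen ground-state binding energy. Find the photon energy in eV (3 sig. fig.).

1.60 eV

The Bohr energies scale as Z², so for Z = 4: E_n = −217.6/n² eV.
E_7 = −217.6/49 = −4.441 eV and E_6 = −217.6/36 = −6.044 eV.
The photon energy is |E_7 − E_6| = 1.60 eV.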